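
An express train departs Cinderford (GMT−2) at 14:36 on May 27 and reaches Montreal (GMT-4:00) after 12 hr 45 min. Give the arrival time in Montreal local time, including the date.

Convert departure to UTC: 14:36 + 2:00 = 16:36 UTC on May 27.
Add 12 hours and 45 minutes travel time → 05:21 UTC (May 28).
Montreal is UTC−4:00, so local arrival = 05:21 − 4:00 = 01:21 on May 28.

01:21 on May 28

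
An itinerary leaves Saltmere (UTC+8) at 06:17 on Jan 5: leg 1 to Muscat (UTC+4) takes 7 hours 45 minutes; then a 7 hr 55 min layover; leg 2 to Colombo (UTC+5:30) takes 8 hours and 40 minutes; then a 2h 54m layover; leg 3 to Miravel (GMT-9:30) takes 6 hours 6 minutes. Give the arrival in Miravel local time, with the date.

22:07 on January 5

Convert departure to UTC: 06:17 − 8:00 = 22:17 UTC on Jan 4.
Add 7 hours and 45 minutes leg 1 → 06:02 UTC (Jan 5).
Add 7 hours and 55 minutes layover in Muscat → 13:57 UTC.
Add 8 hours 40 minutes leg 2 → 22:37 UTC.
Add 2 hours and 54 minutes layover in Colombo → 01:31 UTC (Jan 6).
Add 6 hours and 6 minutes leg 3 → 07:37 UTC.
Miravel is UTC−9:30, so local arrival = 07:37 − 9:30 = 22:07 on Jan 5.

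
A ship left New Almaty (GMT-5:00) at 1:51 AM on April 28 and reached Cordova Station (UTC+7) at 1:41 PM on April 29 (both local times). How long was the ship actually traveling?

Departure in UTC: 1:51 AM + 5:00 = 6:51 AM on Apr 28.
Arrival in UTC: 1:41 PM − 7:00 = 6:41 AM on Apr 29.
Elapsed = 6:41 AM − 6:51 AM (+1 day) = 23 hours 50 minutes.

23 hours 50 minutes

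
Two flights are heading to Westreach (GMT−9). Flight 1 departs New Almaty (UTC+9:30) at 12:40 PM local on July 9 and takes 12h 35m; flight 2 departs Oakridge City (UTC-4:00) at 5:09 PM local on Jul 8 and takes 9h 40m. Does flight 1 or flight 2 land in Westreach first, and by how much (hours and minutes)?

the second, by 8 hours 56 minutes

Flight 1 in UTC: 12:40 PM − 9:30 = 3:10 AM on Jul 9.
+12 hours and 35 minutes → arrive 3:45 PM UTC on Jul 9.
Flight 2 in UTC: 5:09 PM + 4:00 = 9:09 PM on Jul 8.
+9 hours and 40 minutes → arrive 6:49 AM UTC on Jul 9.
Flight 2 lands earlier by 8 hours 56 minutes.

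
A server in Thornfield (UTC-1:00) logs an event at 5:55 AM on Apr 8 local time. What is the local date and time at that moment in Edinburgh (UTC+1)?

7:55 AM on Apr 8

In UTC: 5:55 AM + 1:00 = 6:55 AM on Apr 8.
Edinburgh is UTC+1:00: 6:55 AM + 1:00 = 7:55 AM on Apr 8.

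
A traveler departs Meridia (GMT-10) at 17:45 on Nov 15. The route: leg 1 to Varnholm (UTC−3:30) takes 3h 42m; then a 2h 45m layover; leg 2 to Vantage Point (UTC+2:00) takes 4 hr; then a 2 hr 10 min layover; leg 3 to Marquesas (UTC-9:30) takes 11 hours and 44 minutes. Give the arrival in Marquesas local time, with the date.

18:36 on November 16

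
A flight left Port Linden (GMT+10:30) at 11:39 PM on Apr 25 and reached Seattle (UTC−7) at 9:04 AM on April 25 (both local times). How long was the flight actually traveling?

Seattle is 17:30 behind Port Linden.
Clock-face elapsed time (ignoring zones) is −14 hours 35 minutes.
Actual elapsed = −14 hours 35 minutes + 17:30 = 2 hours 55 minutes.

2 hours 55 minutes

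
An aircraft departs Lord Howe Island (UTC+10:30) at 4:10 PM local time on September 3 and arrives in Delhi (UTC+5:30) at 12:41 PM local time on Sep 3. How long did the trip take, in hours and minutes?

Departure in UTC: 4:10 PM − 10:30 = 5:40 AM on Sep 3.
Arrival in UTC: 12:41 PM − 5:30 = 7:11 AM on Sep 3.
Elapsed = 7:11 AM − 5:40 AM = 1 hour 31 minutes.

1 hour 31 minutes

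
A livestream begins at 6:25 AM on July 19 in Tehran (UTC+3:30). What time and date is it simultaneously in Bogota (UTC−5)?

Bogota is 8:30 behind Tehran.
Shift by the zone difference: 6:25 AM − 8:30 = 9:55 PM on Jul 18 in Bogota.

9:55 PM on July 18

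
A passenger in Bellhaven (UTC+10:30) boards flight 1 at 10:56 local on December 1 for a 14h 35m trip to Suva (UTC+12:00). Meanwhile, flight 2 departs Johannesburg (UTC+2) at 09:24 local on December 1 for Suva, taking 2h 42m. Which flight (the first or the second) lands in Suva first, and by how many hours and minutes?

Flight 1 in UTC: 10:56 − 10:30 = 00:26 on Dec 1.
+14 hours and 35 minutes → arrive 15:01 UTC on Dec 1.
Flight 2 in UTC: 09:24 − 2:00 = 07:24 on Dec 1.
+2 hours and 42 minutes → arrive 10:06 UTC on Dec 1.
Flight 2 lands earlier by 4 hours 55 minutes.

the second, by 4 hours 55 minutes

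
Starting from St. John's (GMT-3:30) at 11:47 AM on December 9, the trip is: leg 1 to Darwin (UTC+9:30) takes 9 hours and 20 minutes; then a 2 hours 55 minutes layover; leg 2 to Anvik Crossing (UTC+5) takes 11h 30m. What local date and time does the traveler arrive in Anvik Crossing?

8:02 PM on December 10

Convert departure to UTC: 11:47 AM + 3:30 = 3:17 PM UTC on Dec 9.
Add 9 hours and 20 minutes leg 1 → 12:37 AM UTC (Dec 10).
Add 2 hours and 55 minutes layover in Darwin → 3:32 AM UTC.
Add 11 hours 30 minutes leg 2 → 3:02 PM UTC.
Anvik Crossing is UTC+5:00, so local arrival = 3:02 PM + 5:00 = 8:02 PM on Dec 10.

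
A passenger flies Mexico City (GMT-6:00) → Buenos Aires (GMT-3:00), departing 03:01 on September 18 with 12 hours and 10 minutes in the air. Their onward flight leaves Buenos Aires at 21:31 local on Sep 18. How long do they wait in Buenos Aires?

Convert departure to UTC: 03:01 + 6:00 = 09:01 UTC on Sep 18.
Add 12 hours and 10 minutes flight time → 21:11 UTC.
Buenos Aires is UTC−3:00, so local arrival = 21:11 − 3:00 = 18:11 on Sep 18.
Layover = 21:31 − 18:11 = 3 hours 20 minutes.

3 hours 20 minutes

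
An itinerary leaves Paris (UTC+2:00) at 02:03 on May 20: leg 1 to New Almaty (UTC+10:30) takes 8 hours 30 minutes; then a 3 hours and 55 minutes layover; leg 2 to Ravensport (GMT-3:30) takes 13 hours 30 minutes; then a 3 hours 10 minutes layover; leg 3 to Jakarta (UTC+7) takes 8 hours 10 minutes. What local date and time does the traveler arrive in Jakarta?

20:18 on May 21

Convert departure to UTC: 02:03 − 2:00 = 00:03 UTC on May 20.
Add 8 hours 30 minutes leg 1 → 08:33 UTC.
Add 3 hours and 55 minutes layover in New Almaty → 12:28 UTC.
Add 13 hours 30 minutes leg 2 → 01:58 UTC (May 21).
Add 3 hours 10 minutes layover in Ravensport → 05:08 UTC.
Add 8 hours and 10 minutes leg 3 → 13:18 UTC.
Jakarta is UTC+7:00, so local arrival = 13:18 + 7:00 = 20:18 on May 21.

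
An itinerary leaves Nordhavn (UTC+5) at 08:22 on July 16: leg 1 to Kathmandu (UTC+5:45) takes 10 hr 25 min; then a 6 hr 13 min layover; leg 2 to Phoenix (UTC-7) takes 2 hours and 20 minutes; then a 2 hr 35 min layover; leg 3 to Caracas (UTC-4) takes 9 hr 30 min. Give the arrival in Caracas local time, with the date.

06:25 on July 17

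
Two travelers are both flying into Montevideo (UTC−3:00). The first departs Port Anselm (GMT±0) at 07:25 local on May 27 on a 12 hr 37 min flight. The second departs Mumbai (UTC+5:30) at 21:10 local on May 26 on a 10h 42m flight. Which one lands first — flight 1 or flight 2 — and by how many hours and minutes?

Flight 1 departs at 07:25 UTC (May 27).
+12 hours and 37 minutes → arrive 20:02 UTC on May 27.
Flight 2 in UTC: 21:10 − 5:30 = 15:40 on May 26.
+10 hours and 42 minutes → arrive 02:22 UTC on May 27.
Flight 2 lands earlier by 17 hours 40 minutes.

the second, by 17 hours 40 minutes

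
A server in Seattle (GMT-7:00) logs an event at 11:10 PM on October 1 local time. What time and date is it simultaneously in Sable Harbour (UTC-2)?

In UTC: 11:10 PM + 7:00 = 6:10 AM on Oct 2.
Sable Harbour is UTC−2:00: 6:10 AM − 2:00 = 4:10 AM on Oct 2.

4:10 AM on October 2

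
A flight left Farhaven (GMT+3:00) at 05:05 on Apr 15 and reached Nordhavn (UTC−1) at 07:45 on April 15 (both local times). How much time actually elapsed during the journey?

Departure in UTC: 05:05 − 3:00 = 02:05 on Apr 15.
Arrival in UTC: 07:45 + 1:00 = 08:45 on Apr 15.
Elapsed = 08:45 − 02:05 = 6 hours 40 minutes.

6 hours 40 minutes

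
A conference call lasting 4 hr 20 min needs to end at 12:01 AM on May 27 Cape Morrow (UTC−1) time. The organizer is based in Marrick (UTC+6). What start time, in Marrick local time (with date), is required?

Target end time in UTC: 12:01 AM + 1:00 = 1:01 AM on May 27.
Subtract 4 hours and 20 minutes → start 8:41 PM UTC on May 26.
Marrick is UTC+6:00: 8:41 PM + 6:00 = 2:41 AM on May 27.

2:41 AM on May 27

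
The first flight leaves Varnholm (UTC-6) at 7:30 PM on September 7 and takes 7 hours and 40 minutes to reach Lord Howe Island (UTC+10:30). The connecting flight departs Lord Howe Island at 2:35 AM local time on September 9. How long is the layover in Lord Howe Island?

6 hours 55 minutes

Convert departure to UTC: 7:30 PM + 6:00 = 1:30 AM UTC on Sep 8.
Add 7 hours 40 minutes flight time → 9:10 AM UTC.
Lord Howe Island is UTC+10:30, so local arrival = 9:10 AM + 10:30 = 7:40 PM on Sep 8.
Layover = 2:35 AM − 7:40 PM (+1 day) = 6 hours 55 minutes.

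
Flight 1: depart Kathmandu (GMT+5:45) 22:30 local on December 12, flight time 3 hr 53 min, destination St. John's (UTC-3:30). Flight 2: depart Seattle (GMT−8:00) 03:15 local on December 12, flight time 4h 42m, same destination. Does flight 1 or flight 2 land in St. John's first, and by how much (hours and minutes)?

Flight 1 in UTC: 22:30 − 5:45 = 16:45 on Dec 12.
+3 hours and 53 minutes → arrive 20:38 UTC on Dec 12.
Flight 2 in UTC: 03:15 + 8:00 = 11:15 on Dec 12.
+4 hours 42 minutes → arrive 15:57 UTC on Dec 12.
Flight 2 lands earlier by 4 hours 41 minutes.

the second, by 4 hours 41 minutes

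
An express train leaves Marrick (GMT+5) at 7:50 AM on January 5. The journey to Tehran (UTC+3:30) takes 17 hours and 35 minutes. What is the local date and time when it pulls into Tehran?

Tehran is 1:30 behind Marrick.
After 17 hours and 35 minutes it is 1:25 AM (Jan 6) in Marrick.
Shift by the zone difference: 1:25 AM − 1:30 = 11:55 PM on Jan 5 in Tehran.

11:55 PM on January 5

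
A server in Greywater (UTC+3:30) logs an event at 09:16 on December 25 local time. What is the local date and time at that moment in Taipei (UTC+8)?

13:46 on December 25

In UTC: 09:16 − 3:30 = 05:46 on Dec 25.
Taipei is UTC+8:00: 05:46 + 8:00 = 13:46 on Dec 25.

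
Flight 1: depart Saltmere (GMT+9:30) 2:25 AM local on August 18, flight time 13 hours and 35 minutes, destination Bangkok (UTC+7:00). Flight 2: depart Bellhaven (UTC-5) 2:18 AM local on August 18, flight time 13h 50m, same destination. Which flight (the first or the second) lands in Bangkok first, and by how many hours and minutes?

Flight 1 in UTC: 2:25 AM − 9:30 = 4:55 PM on Aug 17.
+13 hours 35 minutes → arrive 6:30 AM UTC on Aug 18.
Flight 2 in UTC: 2:18 AM + 5:00 = 7:18 AM on Aug 18.
+13 hours 50 minutes → arrive 9:08 PM UTC on Aug 18.
Flight 1 lands earlier by 14 hours 38 minutes.

the first, by 14 hours 38 minutes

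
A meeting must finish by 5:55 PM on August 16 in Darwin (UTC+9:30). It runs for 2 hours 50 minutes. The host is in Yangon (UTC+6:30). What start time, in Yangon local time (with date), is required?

12:05 PM on Aug 16

Target end time in UTC: 5:55 PM − 9:30 = 8:25 AM on Aug 16.
Subtract 2 hours 50 minutes → start 5:35 AM UTC on Aug 16.
Yangon is UTC+6:30: 5:35 AM + 6:30 = 12:05 PM on Aug 16.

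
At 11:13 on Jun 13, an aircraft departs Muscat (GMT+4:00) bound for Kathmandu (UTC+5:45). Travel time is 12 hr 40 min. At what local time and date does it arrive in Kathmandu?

01:38 on June 14

Convert departure to UTC: 11:13 − 4:00 = 07:13 UTC on Jun 13.
Add 12 hours and 40 minutes travel time → 19:53 UTC.
Kathmandu is UTC+5:45, so local arrival = 19:53 + 5:45 = 01:38 on Jun 14.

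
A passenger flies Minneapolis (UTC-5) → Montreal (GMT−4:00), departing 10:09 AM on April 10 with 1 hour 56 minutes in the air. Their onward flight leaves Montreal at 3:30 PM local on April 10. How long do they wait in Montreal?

Convert departure to UTC: 10:09 AM + 5:00 = 3:09 PM UTC on Apr 10.
Add 1 hour 56 minutes flight time → 5:05 PM UTC.
Montreal is UTC−4:00, so local arrival = 5:05 PM − 4:00 = 1:05 PM on Apr 10.
Layover = 3:30 PM − 1:05 PM = 2 hours 25 minutes.

2 hours 25 minutes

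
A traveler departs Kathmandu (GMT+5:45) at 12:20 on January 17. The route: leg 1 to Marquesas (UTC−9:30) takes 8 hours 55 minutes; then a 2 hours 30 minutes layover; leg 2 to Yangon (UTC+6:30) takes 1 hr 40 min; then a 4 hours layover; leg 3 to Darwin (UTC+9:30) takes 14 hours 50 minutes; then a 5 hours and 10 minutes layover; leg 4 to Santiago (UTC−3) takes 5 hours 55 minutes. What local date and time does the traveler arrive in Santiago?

Convert departure to UTC: 12:20 − 5:45 = 06:35 UTC on Jan 17.
Add 8 hours and 55 minutes leg 1 → 15:30 UTC.
Add 2 hours and 30 minutes layover in Marquesas → 18:00 UTC.
Add 1 hour 40 minutes leg 2 → 19:40 UTC.
Add 4 hours layover in Yangon → 23:40 UTC.
Add 14 hours and 50 minutes leg 3 → 14:30 UTC (Jan 18).
Add 5 hours and 10 minutes layover in Darwin → 19:40 UTC.
Add 5 hours and 55 minutes leg 4 → 01:35 UTC (Jan 19).
Santiago is UTC−3:00, so local arrival = 01:35 − 3:00 = 22:35 on Jan 18.

22:35 on January 18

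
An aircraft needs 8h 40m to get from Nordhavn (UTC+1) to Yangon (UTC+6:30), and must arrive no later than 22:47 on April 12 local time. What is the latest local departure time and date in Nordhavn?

08:37 on April 12

Target arrival in UTC: 22:47 − 6:30 = 16:17 on Apr 12.
Subtract 8 hours 40 minutes → departure 07:37 UTC on Apr 12.
Nordhavn is UTC+1:00: 07:37 + 1:00 = 08:37 on Apr 12.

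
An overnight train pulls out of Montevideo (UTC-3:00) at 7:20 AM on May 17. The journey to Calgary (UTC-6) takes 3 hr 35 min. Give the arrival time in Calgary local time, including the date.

Convert departure to UTC: 7:20 AM + 3:00 = 10:20 AM UTC on May 17.
Add 3 hours 35 minutes travel time → 1:55 PM UTC.
Calgary is UTC−6:00, so local arrival = 1:55 PM − 6:00 = 7:55 AM on May 17.

7:55 AM on May 17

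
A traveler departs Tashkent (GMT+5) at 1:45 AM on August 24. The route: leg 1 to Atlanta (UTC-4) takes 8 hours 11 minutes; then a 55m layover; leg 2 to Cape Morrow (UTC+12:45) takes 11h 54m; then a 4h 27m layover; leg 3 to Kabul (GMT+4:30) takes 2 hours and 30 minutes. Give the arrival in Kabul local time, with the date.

5:12 AM on August 25

Convert departure to UTC: 1:45 AM − 5:00 = 8:45 PM UTC on Aug 23.
Add 8 hours 11 minutes leg 1 → 4:56 AM UTC (Aug 24).
Add 55 minutes layover in Atlanta → 5:51 AM UTC.
Add 11 hours and 54 minutes leg 2 → 5:45 PM UTC.
Add 4 hours 27 minutes layover in Cape Morrow → 10:12 PM UTC.
Add 2 hours 30 minutes leg 3 → 12:42 AM UTC (Aug 25).
Kabul is UTC+4:30, so local arrival = 12:42 AM + 4:30 = 5:12 AM on Aug 25.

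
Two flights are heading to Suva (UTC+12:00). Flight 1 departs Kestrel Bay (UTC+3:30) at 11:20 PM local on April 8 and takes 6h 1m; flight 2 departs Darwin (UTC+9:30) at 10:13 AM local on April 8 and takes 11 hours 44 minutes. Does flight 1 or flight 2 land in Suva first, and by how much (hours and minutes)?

the second, by 13 hours 24 minutes

Flight 1 in UTC: 11:20 PM − 3:30 = 7:50 PM on Apr 8.
+6 hours 1 minute → arrive 1:51 AM UTC on Apr 9.
Flight 2 in UTC: 10:13 AM − 9:30 = 12:43 AM on Apr 8.
+11 hours 44 minutes → arrive 12:27 PM UTC on Apr 8.
Flight 2 lands earlier by 13 hours 24 minutes.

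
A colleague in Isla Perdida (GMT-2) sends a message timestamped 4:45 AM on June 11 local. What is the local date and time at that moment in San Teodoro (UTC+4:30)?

11:15 AM on June 11

In UTC: 4:45 AM + 2:00 = 6:45 AM on Jun 11.
San Teodoro is UTC+4:30: 6:45 AM + 4:30 = 11:15 AM on Jun 11.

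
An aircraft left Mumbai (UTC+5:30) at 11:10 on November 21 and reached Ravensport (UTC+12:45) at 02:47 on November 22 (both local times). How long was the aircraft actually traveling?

8 hours 22 minutes

Departure in UTC: 11:10 − 5:30 = 05:40 on Nov 21.
Arrival in UTC: 02:47 − 12:45 = 14:02 on Nov 21.
Elapsed = 14:02 − 05:40 = 8 hours 22 minutes.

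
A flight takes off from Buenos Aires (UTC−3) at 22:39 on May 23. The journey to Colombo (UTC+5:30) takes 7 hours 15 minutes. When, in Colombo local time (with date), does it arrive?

14:24 on May 24

Convert departure to UTC: 22:39 + 3:00 = 01:39 UTC on May 24.
Add 7 hours and 15 minutes travel time → 08:54 UTC.
Colombo is UTC+5:30, so local arrival = 08:54 + 5:30 = 14:24 on May 24.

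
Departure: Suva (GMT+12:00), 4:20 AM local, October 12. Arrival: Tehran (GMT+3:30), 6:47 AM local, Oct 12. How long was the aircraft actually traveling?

10 hours 57 minutes

Departure in UTC: 4:20 AM − 12:00 = 4:20 PM on Oct 11.
Arrival in UTC: 6:47 AM − 3:30 = 3:17 AM on Oct 12.
Elapsed = 3:17 AM − 4:20 PM (+1 day) = 10 hours 57 minutes.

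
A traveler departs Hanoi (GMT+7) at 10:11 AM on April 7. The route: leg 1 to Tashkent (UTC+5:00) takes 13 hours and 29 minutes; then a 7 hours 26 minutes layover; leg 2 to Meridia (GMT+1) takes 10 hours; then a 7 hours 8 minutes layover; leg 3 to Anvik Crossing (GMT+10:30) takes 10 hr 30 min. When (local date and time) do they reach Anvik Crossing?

2:14 PM on April 9

Convert departure to UTC: 10:11 AM − 7:00 = 3:11 AM UTC on Apr 7.
Add 13 hours and 29 minutes leg 1 → 4:40 PM UTC.
Add 7 hours 26 minutes layover in Tashkent → 12:06 AM UTC (Apr 8).
Add 10 hours leg 2 → 10:06 AM UTC.
Add 7 hours and 8 minutes layover in Meridia → 5:14 PM UTC.
Add 10 hours 30 minutes leg 3 → 3:44 AM UTC (Apr 9).
Anvik Crossing is UTC+10:30, so local arrival = 3:44 AM + 10:30 = 2:14 PM on Apr 9.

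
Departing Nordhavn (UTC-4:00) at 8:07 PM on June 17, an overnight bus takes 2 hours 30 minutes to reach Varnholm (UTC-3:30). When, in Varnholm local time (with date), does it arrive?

11:07 PM on June 17

Convert departure to UTC: 8:07 PM + 4:00 = 12:07 AM UTC on Jun 18.
Add 2 hours and 30 minutes travel time → 2:37 AM UTC.
Varnholm is UTC−3:30, so local arrival = 2:37 AM − 3:30 = 11:07 PM on Jun 17.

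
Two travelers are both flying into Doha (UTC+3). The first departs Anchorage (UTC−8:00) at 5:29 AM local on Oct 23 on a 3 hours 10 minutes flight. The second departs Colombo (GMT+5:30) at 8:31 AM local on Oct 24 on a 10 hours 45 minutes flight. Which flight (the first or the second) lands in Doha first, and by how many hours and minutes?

the first, by 21 hours 7 minutes

Flight 1 in UTC: 5:29 AM + 8:00 = 1:29 PM on Oct 23.
+3 hours and 10 minutes → arrive 4:39 PM UTC on Oct 23.
Flight 2 in UTC: 8:31 AM − 5:30 = 3:01 AM on Oct 24.
+10 hours and 45 minutes → arrive 1:46 PM UTC on Oct 24.
Flight 1 lands earlier by 21 hours 7 minutes.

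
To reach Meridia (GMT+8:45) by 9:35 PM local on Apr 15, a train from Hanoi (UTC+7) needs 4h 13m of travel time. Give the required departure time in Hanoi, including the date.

Target arrival in UTC: 9:35 PM − 8:45 = 12:50 PM on Apr 15.
Subtract 4 hours 13 minutes → departure 8:37 AM UTC on Apr 15.
Hanoi is UTC+7:00: 8:37 AM + 7:00 = 3:37 PM on Apr 15.

3:37 PM on Apr 15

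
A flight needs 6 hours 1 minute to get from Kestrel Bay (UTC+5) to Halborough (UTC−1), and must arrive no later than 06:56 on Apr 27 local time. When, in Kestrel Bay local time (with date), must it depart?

Target arrival in UTC: 06:56 + 1:00 = 07:56 on Apr 27.
Subtract 6 hours 1 minute → departure 01:55 UTC on Apr 27.
Kestrel Bay is UTC+5:00: 01:55 + 5:00 = 06:55 on Apr 27.

06:55 on April 27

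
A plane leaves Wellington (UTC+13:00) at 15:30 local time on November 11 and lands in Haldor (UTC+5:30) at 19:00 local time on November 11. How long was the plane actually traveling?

Departure in UTC: 15:30 − 13:00 = 02:30 on Nov 11.
Arrival in UTC: 19:00 − 5:30 = 13:30 on Nov 11.
Elapsed = 13:30 − 02:30 = 11 hours.

11 hours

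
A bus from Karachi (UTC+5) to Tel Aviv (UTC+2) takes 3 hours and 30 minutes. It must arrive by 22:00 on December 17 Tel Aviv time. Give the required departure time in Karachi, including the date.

21:30 on Dec 17

Target arrival in UTC: 22:00 − 2:00 = 20:00 on Dec 17.
Subtract 3 hours 30 minutes → departure 16:30 UTC on Dec 17.
Karachi is UTC+5:00: 16:30 + 5:00 = 21:30 on Dec 17.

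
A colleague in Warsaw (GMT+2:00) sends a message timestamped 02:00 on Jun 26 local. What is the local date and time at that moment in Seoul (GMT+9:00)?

09:00 on Jun 26

In UTC: 02:00 − 2:00 = 00:00 on Jun 26.
Seoul is UTC+9:00: 00:00 + 9:00 = 09:00 on Jun 26.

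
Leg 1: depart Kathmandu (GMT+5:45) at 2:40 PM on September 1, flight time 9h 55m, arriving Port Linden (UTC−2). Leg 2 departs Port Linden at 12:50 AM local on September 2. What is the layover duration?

8 hours

Convert departure to UTC: 2:40 PM − 5:45 = 8:55 AM UTC on Sep 1.
Add 9 hours 55 minutes flight time → 6:50 PM UTC.
Port Linden is UTC−2:00, so local arrival = 6:50 PM − 2:00 = 4:50 PM on Sep 1.
Layover = 12:50 AM − 4:50 PM (+1 day) = 8 hours.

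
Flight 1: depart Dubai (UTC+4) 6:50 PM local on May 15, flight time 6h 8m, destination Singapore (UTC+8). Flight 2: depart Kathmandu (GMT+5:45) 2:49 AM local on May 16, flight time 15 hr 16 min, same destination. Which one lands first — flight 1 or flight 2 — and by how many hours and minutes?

the first, by 15 hours 22 minutes

Flight 1 in UTC: 6:50 PM − 4:00 = 2:50 PM on May 15.
+6 hours 8 minutes → arrive 8:58 PM UTC on May 15.
Flight 2 in UTC: 2:49 AM − 5:45 = 9:04 PM on May 15.
+15 hours and 16 minutes → arrive 12:20 PM UTC on May 16.
Flight 1 lands earlier by 15 hours 22 minutes.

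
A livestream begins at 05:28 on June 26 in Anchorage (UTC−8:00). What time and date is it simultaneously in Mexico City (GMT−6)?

Mexico City is 2:00 ahead of Anchorage.
Shift by the zone difference: 05:28 + 2:00 = 07:28 on Jun 26 in Mexico City.

07:28 on June 26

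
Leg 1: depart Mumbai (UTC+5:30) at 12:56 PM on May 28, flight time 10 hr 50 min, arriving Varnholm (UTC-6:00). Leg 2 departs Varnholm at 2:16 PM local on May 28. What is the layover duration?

2 hours

Convert departure to UTC: 12:56 PM − 5:30 = 7:26 AM UTC on May 28.
Add 10 hours and 50 minutes flight time → 6:16 PM UTC.
Varnholm is UTC−6:00, so local arrival = 6:16 PM − 6:00 = 12:16 PM on May 28.
Layover = 2:16 PM − 12:16 PM = 2 hours.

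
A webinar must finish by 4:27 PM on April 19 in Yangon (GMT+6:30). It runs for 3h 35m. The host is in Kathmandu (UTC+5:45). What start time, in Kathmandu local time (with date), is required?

12:07 PM on April 19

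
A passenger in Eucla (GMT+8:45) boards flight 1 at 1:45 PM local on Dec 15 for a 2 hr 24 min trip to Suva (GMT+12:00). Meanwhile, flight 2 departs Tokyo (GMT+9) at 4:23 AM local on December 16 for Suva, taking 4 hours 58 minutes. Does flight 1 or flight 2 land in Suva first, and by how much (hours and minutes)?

the first, by 16 hours 57 minutes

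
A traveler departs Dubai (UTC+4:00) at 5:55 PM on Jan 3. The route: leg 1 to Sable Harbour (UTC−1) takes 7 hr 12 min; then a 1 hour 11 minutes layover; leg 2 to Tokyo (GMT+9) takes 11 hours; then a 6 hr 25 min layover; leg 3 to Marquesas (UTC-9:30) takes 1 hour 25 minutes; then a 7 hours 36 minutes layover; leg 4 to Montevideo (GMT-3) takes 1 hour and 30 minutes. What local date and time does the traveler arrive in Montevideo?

Convert departure to UTC: 5:55 PM − 4:00 = 1:55 PM UTC on Jan 3.
Add 7 hours and 12 minutes leg 1 → 9:07 PM UTC.
Add 1 hour 11 minutes layover in Sable Harbour → 10:18 PM UTC.
Add 11 hours leg 2 → 9:18 AM UTC (Jan 4).
Add 6 hours and 25 minutes layover in Tokyo → 3:43 PM UTC.
Add 1 hour 25 minutes leg 3 → 5:08 PM UTC.
Add 7 hours and 36 minutes layover in Marquesas → 12:44 AM UTC (Jan 5).
Add 1 hour and 30 minutes leg 4 → 2:14 AM UTC.
Montevideo is UTC−3:00, so local arrival = 2:14 AM − 3:00 = 11:14 PM on Jan 4.

11:14 PM on January 4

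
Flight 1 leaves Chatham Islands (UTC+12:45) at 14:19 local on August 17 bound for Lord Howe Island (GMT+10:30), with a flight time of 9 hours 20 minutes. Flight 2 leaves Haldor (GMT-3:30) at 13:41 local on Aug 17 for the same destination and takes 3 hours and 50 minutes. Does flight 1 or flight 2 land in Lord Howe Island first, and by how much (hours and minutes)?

Flight 1 in UTC: 14:19 − 12:45 = 01:34 on Aug 17.
+9 hours 20 minutes → arrive 10:54 UTC on Aug 17.
Flight 2 in UTC: 13:41 + 3:30 = 17:11 on Aug 17.
+3 hours 50 minutes → arrive 21:01 UTC on Aug 17.
Flight 1 lands earlier by 10 hours 7 minutes.

the first, by 10 hours 7 minutes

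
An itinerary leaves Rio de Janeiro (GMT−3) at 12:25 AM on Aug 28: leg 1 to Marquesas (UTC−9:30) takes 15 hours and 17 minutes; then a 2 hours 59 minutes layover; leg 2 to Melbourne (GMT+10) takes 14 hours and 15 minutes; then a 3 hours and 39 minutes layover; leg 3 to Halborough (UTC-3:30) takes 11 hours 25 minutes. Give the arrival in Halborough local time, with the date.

11:30 PM on August 29

Convert departure to UTC: 12:25 AM + 3:00 = 3:25 AM UTC on Aug 28.
Add 15 hours 17 minutes leg 1 → 6:42 PM UTC.
Add 2 hours 59 minutes layover in Marquesas → 9:41 PM UTC.
Add 14 hours and 15 minutes leg 2 → 11:56 AM UTC (Aug 29).
Add 3 hours and 39 minutes layover in Melbourne → 3:35 PM UTC.
Add 11 hours 25 minutes leg 3 → 3:00 AM UTC (Aug 30).
Halborough is UTC−3:30, so local arrival = 3:00 AM − 3:30 = 11:30 PM on Aug 29.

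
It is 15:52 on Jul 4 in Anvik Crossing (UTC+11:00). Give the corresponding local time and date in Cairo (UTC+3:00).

Cairo is 8:00 behind Anvik Crossing.
Shift by the zone difference: 15:52 − 8:00 = 07:52 on Jul 4 in Cairo.

07:52 on July 4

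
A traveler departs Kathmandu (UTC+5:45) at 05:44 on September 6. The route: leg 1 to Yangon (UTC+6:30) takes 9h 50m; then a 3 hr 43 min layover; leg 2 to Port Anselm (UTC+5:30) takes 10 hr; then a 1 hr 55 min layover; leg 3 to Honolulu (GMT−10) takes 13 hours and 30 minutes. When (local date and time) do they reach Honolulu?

04:57 on Sep 7

Convert departure to UTC: 05:44 − 5:45 = 23:59 UTC on Sep 5.
Add 9 hours 50 minutes leg 1 → 09:49 UTC (Sep 6).
Add 3 hours 43 minutes layover in Yangon → 13:32 UTC.
Add 10 hours leg 2 → 23:32 UTC.
Add 1 hour and 55 minutes layover in Port Anselm → 01:27 UTC (Sep 7).
Add 13 hours and 30 minutes leg 3 → 14:57 UTC.
Honolulu is UTC−10:00, so local arrival = 14:57 − 10:00 = 04:57 on Sep 7.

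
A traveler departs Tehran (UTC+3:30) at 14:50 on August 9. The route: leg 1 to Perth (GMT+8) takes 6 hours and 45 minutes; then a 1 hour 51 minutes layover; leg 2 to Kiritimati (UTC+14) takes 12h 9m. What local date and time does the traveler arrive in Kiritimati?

Convert departure to UTC: 14:50 − 3:30 = 11:20 UTC on Aug 9.
Add 6 hours and 45 minutes leg 1 → 18:05 UTC.
Add 1 hour and 51 minutes layover in Perth → 19:56 UTC.
Add 12 hours and 9 minutes leg 2 → 08:05 UTC (Aug 10).
Kiritimati is UTC+14:00, so local arrival = 08:05 + 14:00 = 22:05 on Aug 10.

22:05 on August 10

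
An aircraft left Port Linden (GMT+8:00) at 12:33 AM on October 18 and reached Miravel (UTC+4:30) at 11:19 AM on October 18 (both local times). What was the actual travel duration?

Departure in UTC: 12:33 AM − 8:00 = 4:33 PM on Oct 17.
Arrival in UTC: 11:19 AM − 4:30 = 6:49 AM on Oct 18.
Elapsed = 6:49 AM − 4:33 PM (+1 day) = 14 hours 16 minutes.

14 hours 16 minutes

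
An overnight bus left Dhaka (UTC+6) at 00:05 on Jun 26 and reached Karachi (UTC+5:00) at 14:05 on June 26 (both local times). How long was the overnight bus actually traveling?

15 hours

Departure in UTC: 00:05 − 6:00 = 18:05 on Jun 25.
Arrival in UTC: 14:05 − 5:00 = 09:05 on Jun 26.
Elapsed = 09:05 − 18:05 (+1 day) = 15 hours.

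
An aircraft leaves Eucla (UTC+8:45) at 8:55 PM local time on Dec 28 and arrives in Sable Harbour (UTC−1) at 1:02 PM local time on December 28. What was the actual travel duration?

1 hour 52 minutes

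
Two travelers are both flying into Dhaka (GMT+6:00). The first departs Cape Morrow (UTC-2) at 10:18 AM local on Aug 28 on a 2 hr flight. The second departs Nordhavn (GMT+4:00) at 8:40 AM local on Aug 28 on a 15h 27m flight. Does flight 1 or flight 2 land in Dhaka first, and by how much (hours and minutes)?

Flight 1 in UTC: 10:18 AM + 2:00 = 12:18 PM on Aug 28.
+2 hours → arrive 2:18 PM UTC on Aug 28.
Flight 2 in UTC: 8:40 AM − 4:00 = 4:40 AM on Aug 28.
+15 hours and 27 minutes → arrive 8:07 PM UTC on Aug 28.
Flight 1 lands earlier by 5 hours 49 minutes.

the first, by 5 hours 49 minutes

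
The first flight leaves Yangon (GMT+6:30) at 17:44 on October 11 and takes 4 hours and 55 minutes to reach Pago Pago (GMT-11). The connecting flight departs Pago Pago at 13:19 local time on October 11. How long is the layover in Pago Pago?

Convert departure to UTC: 17:44 − 6:30 = 11:14 UTC on Oct 11.
Add 4 hours 55 minutes flight time → 16:09 UTC.
Pago Pago is UTC−11:00, so local arrival = 16:09 − 11:00 = 05:09 on Oct 11.
Layover = 13:19 − 05:09 = 8 hours 10 minutes.

8 hours 10 minutes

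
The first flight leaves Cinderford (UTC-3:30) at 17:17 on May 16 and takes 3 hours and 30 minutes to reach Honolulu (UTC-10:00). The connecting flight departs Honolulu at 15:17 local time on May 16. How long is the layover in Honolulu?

1 hour

Convert departure to UTC: 17:17 + 3:30 = 20:47 UTC on May 16.
Add 3 hours and 30 minutes flight time → 00:17 UTC (May 17).
Honolulu is UTC−10:00, so local arrival = 00:17 − 10:00 = 14:17 on May 16.
Layover = 15:17 − 14:17 = 1 hour.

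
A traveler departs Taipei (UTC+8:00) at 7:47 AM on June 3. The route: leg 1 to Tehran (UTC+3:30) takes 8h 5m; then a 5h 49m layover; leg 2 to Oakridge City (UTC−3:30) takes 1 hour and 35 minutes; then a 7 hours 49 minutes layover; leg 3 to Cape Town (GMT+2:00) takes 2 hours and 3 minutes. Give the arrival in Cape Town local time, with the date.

Convert departure to UTC: 7:47 AM − 8:00 = 11:47 PM UTC on Jun 2.
Add 8 hours and 5 minutes leg 1 → 7:52 AM UTC (Jun 3).
Add 5 hours 49 minutes layover in Tehran → 1:41 PM UTC.
Add 1 hour 35 minutes leg 2 → 3:16 PM UTC.
Add 7 hours 49 minutes layover in Oakridge City → 11:05 PM UTC.
Add 2 hours and 3 minutes leg 3 → 1:08 AM UTC (Jun 4).
Cape Town is UTC+2:00, so local arrival = 1:08 AM + 2:00 = 3:08 AM on Jun 4.

3:08 AM on June 4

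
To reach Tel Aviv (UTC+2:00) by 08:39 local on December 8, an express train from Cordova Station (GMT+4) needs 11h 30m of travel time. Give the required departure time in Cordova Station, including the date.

Target arrival in UTC: 08:39 − 2:00 = 06:39 on Dec 8.
Subtract 11 hours and 30 minutes → departure 19:09 UTC on Dec 7.
Cordova Station is UTC+4:00: 19:09 + 4:00 = 23:09 on Dec 7.

23:09 on Dec 7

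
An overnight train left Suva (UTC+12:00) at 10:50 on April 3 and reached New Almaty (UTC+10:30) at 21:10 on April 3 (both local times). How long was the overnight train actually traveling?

Departure in UTC: 10:50 − 12:00 = 22:50 on Apr 2.
Arrival in UTC: 21:10 − 10:30 = 10:40 on Apr 3.
Elapsed = 10:40 − 22:50 (+1 day) = 11 hours 50 minutes.

11 hours 50 minutes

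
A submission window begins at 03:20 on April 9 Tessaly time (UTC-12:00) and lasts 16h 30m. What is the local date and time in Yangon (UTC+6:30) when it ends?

14:20 on April 10

Convert start to UTC: 03:20 + 12:00 = 15:20 UTC on Apr 9.
Add 16 hours 30 minutes duration → 07:50 UTC (Apr 10).
Yangon is UTC+6:30, so local end time = 07:50 + 6:30 = 14:20 on Apr 10.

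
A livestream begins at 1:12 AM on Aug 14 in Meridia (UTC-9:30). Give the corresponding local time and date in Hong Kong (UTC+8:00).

In UTC: 1:12 AM + 9:30 = 10:42 AM on Aug 14.
Hong Kong is UTC+8:00: 10:42 AM + 8:00 = 6:42 PM on Aug 14.

6:42 PM on Aug 14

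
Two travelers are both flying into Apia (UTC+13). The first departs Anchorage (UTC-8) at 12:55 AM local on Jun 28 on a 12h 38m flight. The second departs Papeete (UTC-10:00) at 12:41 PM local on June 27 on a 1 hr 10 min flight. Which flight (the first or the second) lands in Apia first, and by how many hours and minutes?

the second, by 21 hours 42 minutes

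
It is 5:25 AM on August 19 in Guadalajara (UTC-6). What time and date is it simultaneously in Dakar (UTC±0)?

Dakar is 6:00 ahead of Guadalajara.
Shift by the zone difference: 5:25 AM + 6:00 = 11:25 AM on Aug 19 in Dakar.

11:25 AM on Aug 19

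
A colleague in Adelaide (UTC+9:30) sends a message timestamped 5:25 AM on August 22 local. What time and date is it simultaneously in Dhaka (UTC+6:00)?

In UTC: 5:25 AM − 9:30 = 7:55 PM on Aug 21.
Dhaka is UTC+6:00: 7:55 PM + 6:00 = 1:55 AM on Aug 22.

1:55 AM on August 22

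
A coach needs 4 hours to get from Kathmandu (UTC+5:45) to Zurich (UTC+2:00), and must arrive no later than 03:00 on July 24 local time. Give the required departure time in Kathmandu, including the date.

Target arrival in UTC: 03:00 − 2:00 = 01:00 on Jul 24.
Subtract 4 hours → departure 21:00 UTC on Jul 23.
Kathmandu is UTC+5:45: 21:00 + 5:45 = 02:45 on Jul 24.

02:45 on Jul 24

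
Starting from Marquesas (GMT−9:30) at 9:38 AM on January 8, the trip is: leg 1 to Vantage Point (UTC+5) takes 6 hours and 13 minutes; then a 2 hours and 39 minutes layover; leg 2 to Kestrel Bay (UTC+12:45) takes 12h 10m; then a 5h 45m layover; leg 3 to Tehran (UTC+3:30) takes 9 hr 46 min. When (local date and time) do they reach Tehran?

11:11 AM on January 10

Convert departure to UTC: 9:38 AM + 9:30 = 7:08 PM UTC on Jan 8.
Add 6 hours and 13 minutes leg 1 → 1:21 AM UTC (Jan 9).
Add 2 hours 39 minutes layover in Vantage Point → 4:00 AM UTC.
Add 12 hours 10 minutes leg 2 → 4:10 PM UTC.
Add 5 hours 45 minutes layover in Kestrel Bay → 9:55 PM UTC.
Add 9 hours and 46 minutes leg 3 → 7:41 AM UTC (Jan 10).
Tehran is UTC+3:30, so local arrival = 7:41 AM + 3:30 = 11:11 AM on Jan 10.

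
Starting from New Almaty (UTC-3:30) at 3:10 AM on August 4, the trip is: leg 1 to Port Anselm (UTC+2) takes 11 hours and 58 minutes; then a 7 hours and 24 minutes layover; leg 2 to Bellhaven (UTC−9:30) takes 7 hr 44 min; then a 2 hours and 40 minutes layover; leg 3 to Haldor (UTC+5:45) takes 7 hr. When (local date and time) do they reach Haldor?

1:11 AM on August 6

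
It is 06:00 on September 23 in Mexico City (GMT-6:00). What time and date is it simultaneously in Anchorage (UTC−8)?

Anchorage is 2:00 behind Mexico City.
Shift by the zone difference: 06:00 − 2:00 = 04:00 on Sep 23 in Anchorage.

04:00 on September 23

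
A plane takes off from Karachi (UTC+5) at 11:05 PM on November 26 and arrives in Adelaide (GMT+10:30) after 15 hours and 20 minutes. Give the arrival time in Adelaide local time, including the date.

Convert departure to UTC: 11:05 PM − 5:00 = 6:05 PM UTC on Nov 26.
Add 15 hours and 20 minutes travel time → 9:25 AM UTC (Nov 27).
Adelaide is UTC+10:30, so local arrival = 9:25 AM + 10:30 = 7:55 PM on Nov 27.

7:55 PM on November 27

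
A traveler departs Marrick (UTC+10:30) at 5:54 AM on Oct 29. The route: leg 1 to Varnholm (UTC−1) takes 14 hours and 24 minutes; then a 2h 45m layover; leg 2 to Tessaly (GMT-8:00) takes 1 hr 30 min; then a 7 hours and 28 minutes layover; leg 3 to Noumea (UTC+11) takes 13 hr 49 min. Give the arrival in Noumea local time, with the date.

10:20 PM on October 30

Convert departure to UTC: 5:54 AM − 10:30 = 7:24 PM UTC on Oct 28.
Add 14 hours and 24 minutes leg 1 → 9:48 AM UTC (Oct 29).
Add 2 hours and 45 minutes layover in Varnholm → 12:33 PM UTC.
Add 1 hour 30 minutes leg 2 → 2:03 PM UTC.
Add 7 hours 28 minutes layover in Tessaly → 9:31 PM UTC.
Add 13 hours and 49 minutes leg 3 → 11:20 AM UTC (Oct 30).
Noumea is UTC+11:00, so local arrival = 11:20 AM + 11:00 = 10:20 PM on Oct 30.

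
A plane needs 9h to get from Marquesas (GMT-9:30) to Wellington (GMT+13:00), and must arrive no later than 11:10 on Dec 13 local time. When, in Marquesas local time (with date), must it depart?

Target arrival in UTC: 11:10 − 13:00 = 22:10 on Dec 12.
Subtract 9 hours → departure 13:10 UTC on Dec 12.
Marquesas is UTC−9:30: 13:10 − 9:30 = 03:40 on Dec 12.

03:40 on December 12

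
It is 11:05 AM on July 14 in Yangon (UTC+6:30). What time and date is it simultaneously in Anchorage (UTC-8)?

Anchorage is 14:30 behind Yangon.
Shift by the zone difference: 11:05 AM − 14:30 = 8:35 PM on Jul 13 in Anchorage.

8:35 PM on July 13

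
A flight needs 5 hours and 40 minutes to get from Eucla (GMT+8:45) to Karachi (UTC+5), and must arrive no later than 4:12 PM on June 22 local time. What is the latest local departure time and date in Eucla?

Target arrival in UTC: 4:12 PM − 5:00 = 11:12 AM on Jun 22.
Subtract 5 hours and 40 minutes → departure 5:32 AM UTC on Jun 22.
Eucla is UTC+8:45: 5:32 AM + 8:45 = 2:17 PM on Jun 22.

2:17 PM on June 22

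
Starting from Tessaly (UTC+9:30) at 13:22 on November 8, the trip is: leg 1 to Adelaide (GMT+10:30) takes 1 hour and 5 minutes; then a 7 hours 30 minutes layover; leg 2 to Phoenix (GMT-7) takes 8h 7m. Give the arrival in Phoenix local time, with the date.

13:34 on November 8

Convert departure to UTC: 13:22 − 9:30 = 03:52 UTC on Nov 8.
Add 1 hour 5 minutes leg 1 → 04:57 UTC.
Add 7 hours and 30 minutes layover in Adelaide → 12:27 UTC.
Add 8 hours and 7 minutes leg 2 → 20:34 UTC.
Phoenix is UTC−7:00, so local arrival = 20:34 − 7:00 = 13:34 on Nov 8.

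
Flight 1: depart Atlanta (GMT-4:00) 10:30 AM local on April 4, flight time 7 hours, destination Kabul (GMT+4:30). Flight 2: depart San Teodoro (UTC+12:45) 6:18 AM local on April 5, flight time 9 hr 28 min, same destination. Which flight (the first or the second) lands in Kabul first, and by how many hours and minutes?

the first, by 5 hours 31 minutes

Flight 1 in UTC: 10:30 AM + 4:00 = 2:30 PM on Apr 4.
+7 hours → arrive 9:30 PM UTC on Apr 4.
Flight 2 in UTC: 6:18 AM − 12:45 = 5:33 PM on Apr 4.
+9 hours and 28 minutes → arrive 3:01 AM UTC on Apr 5.
Flight 1 lands earlier by 5 hours 31 minutes.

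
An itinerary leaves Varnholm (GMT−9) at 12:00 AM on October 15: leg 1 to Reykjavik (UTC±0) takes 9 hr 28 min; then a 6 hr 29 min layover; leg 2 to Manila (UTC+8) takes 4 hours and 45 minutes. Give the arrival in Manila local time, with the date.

1:42 PM on October 16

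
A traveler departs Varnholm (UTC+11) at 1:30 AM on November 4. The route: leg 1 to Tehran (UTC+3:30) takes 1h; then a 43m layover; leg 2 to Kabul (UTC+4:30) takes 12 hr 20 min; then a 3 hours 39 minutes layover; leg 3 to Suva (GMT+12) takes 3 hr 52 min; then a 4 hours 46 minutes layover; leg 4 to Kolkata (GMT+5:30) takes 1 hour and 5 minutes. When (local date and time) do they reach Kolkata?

11:25 PM on November 4

Convert departure to UTC: 1:30 AM − 11:00 = 2:30 PM UTC on Nov 3.
Add 1 hour leg 1 → 3:30 PM UTC.
Add 43 minutes layover in Tehran → 4:13 PM UTC.
Add 12 hours and 20 minutes leg 2 → 4:33 AM UTC (Nov 4).
Add 3 hours 39 minutes layover in Kabul → 8:12 AM UTC.
Add 3 hours and 52 minutes leg 3 → 12:04 PM UTC.
Add 4 hours 46 minutes layover in Suva → 4:50 PM UTC.
Add 1 hour 5 minutes leg 4 → 5:55 PM UTC.
Kolkata is UTC+5:30, so local arrival = 5:55 PM + 5:30 = 11:25 PM on Nov 4.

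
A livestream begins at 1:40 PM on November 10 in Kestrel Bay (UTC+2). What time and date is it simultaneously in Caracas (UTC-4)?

7:40 AM on November 10

In UTC: 1:40 PM − 2:00 = 11:40 AM on Nov 10.
Caracas is UTC−4:00: 11:40 AM − 4:00 = 7:40 AM on Nov 10.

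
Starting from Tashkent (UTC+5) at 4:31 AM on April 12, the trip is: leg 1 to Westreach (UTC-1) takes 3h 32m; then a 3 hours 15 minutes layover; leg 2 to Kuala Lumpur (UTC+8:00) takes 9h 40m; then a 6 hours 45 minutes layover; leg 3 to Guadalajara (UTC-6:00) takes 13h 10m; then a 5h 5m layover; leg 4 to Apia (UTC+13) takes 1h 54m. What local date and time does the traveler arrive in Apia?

7:52 AM on Apr 14

Convert departure to UTC: 4:31 AM − 5:00 = 11:31 PM UTC on Apr 11.
Add 3 hours and 32 minutes leg 1 → 3:03 AM UTC (Apr 12).
Add 3 hours 15 minutes layover in Westreach → 6:18 AM UTC.
Add 9 hours 40 minutes leg 2 → 3:58 PM UTC.
Add 6 hours 45 minutes layover in Kuala Lumpur → 10:43 PM UTC.
Add 13 hours and 10 minutes leg 3 → 11:53 AM UTC (Apr 13).
Add 5 hours 5 minutes layover in Guadalajara → 4:58 PM UTC.
Add 1 hour 54 minutes leg 4 → 6:52 PM UTC.
Apia is UTC+13:00, so local arrival = 6:52 PM + 13:00 = 7:52 AM on Apr 14.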